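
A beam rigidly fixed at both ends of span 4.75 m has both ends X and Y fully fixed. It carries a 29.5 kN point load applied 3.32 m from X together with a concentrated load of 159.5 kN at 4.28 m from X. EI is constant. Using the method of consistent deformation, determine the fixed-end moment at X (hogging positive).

Release both end moments; the primary structure is a simply-supported span XY with redundants M_X and M_Y.
Simple-span end rotations at X and Y under the given loads:
  at X: point load 29.5 at a = 3.32: Pab(L + b)/(6LEI) = 30.37/EI
  at Y: point load 29.5 at a = 3.32: Pab(L + a)/(6LEI) = 39.66/EI
  at X: point load 159.5 at a = 4.28: Pab(L + b)/(6LEI) = 58.77/EI
  at Y: point load 159.5 at a = 4.28: Pab(L + a)/(6LEI) = 101.7/EI
  θ_X0 = 89.14/EI,  θ_Y0 = 141.3/EI
Flexibility coefficients: a unit moment at one end gives L/(3EI) there and L/(6EI) at the far end, so f₁₁ = f₂₂ = 1.583/EI and f₁₂ = f₂₁ = 0.7917/EI.
Compatibility — zero rotation at each built-in end:
  1.583 M_X + 0.7917 M_Y = 89.14
  0.7917 M_X + 1.583 M_Y = 141.3
Solving the pair gives M_X = 15.56 kN·m and M_Y = 81.47 kN·m (hogging).

M_X = 15.56 kN·m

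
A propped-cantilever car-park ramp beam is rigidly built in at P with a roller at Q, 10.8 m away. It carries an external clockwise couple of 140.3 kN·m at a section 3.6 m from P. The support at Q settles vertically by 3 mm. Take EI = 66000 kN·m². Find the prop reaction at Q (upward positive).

R_Q = 10.35 kN

Choose R_Q as the redundant. The primary structure is the cantilever fixed at P.
Deflection at Q on the released cantilever, summing each load's contribution:
  clockwise couple 140.3 at a = 3.6: M₀a(2L − a)/(2EI) = 4546/EI
Flexibility coefficient — unit upward force at Q: δ_{QQ} = L³/(3EI) = 419.9/EI.
With EI = 66000 kN·m²: δ_0 = 0.068875 m and δ_{QQ} = 0.006362 m/kN.
Compatibility — the beam at Q must follow the support down by 0.003 m: δ_0 − R_Q·δ_{QQ} = 0.003, so R_Q = (0.068875 − 0.003)/0.006362 = 10.35 kN.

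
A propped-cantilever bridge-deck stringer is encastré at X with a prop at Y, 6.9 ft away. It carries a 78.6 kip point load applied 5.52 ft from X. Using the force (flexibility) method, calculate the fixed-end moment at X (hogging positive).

Take the reaction at Y as the redundant and release it; the primary structure is a cantilever fixed at X.
Downward deflection at the released point Y due to the loads:
  point load 78.6 at a = 5.52: Pa²(3L − a)/(6EI) = 6059/EI
Tip deflection under a unit load at Y: L³/(3EI) = 109.5/EI.
The prop prevents deflection at Y: R_Y = δ_0/δ_{YY} = 6059/109.5 = 55.33 kip.
Moment equilibrium about X: M_X = Σ(load moments about X) − R_Y·L = 433.9 − 55.33×6.9 = 52.06 kip·ft.

M_X = 52.06 kip·ft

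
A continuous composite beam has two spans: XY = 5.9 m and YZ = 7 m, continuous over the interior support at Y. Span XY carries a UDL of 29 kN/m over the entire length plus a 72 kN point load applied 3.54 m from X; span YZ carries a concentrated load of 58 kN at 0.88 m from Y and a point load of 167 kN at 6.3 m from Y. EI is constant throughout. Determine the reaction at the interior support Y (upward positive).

Insert a hinge at Y; M_Y is the redundant, and each span becomes simply supported.
Rotations at Y on the released spans (each span's end-slope, ×1/EI):
  span XY: UDL 29: wL³/(24EI) = 248.2/EI
  span XY: point load 72 at a = 3.54: Pab(L + a)/(6LEI) = 160.4/EI
  span YZ: point load 58 at a = 0.88: Pab(L + b)/(6LEI) = 97.58/EI
  span YZ: point load 167 at a = 6.3: Pab(L + b)/(6LEI) = 135/EI
  relative rotation θ_0 = (408.6 + 232.6)/EI = 641.2/EI
A unit hogging moment at Y produces rotation L₁/(3EI) + L₂/(3EI) = 4.3/EI.
Compatibility: M_Y·(L₁+L₂)/(3EI) = θ_0, giving M_Y = 149.1 kN·m (hogging).
Span XY, ΣM about X with M_Y applied at Y: R_Y^{XY}·5.9 = 759.6 + 149.1, so R_Y^{XY} = 154 kN and R_X = 243.1 − 154 = 89.08 kN.
Span YZ, ΣM about Z: R_Y^{YZ}·7 = 471.9 + 149.1, so R_Y^{YZ} = 88.71 kN and R_Z = 225 − 88.71 = 136.3 kN.
R_Y = 154 + 88.71 = 242.7 kN.

R_Y = 242.7 kN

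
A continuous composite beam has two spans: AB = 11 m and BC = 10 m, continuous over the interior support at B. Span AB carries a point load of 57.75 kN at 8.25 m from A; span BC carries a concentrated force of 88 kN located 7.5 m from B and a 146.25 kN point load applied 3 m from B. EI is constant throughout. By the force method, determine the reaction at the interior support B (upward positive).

R_B = 211.2 kN

Release continuity at B by inserting a hinge; the redundant is the internal moment M_B. The primary structure is two simply-supported spans AB and BC.
Rotations at B on the released spans (each span's end-slope, ×1/EI):
  span AB: point load 57.75 at a = 8.25: Pab(L + a)/(6LEI) = 382.1/EI
  span BC: point load 88 at a = 7.5: Pab(L + b)/(6LEI) = 343.8/EI
  span BC: point load 146.25 at a = 3: Pab(L + b)/(6LEI) = 870.2/EI
  relative rotation θ_0 = (382.1 + 1214)/EI = 1596/EI
A unit hogging moment at B produces rotation L₁/(3EI) + L₂/(3EI) = 7/EI.
Compatibility: M_B·(L₁+L₂)/(3EI) = θ_0, giving M_B = 228 kN·m (hogging).
Span AB, ΣM about A with M_B applied at B: R_B^{AB}·11 = 476.4 + 228, so R_B^{AB} = 64.04 kN and R_A = 57.75 − 64.04 = -6.291 kN.
Span BC, ΣM about C: R_B^{BC}·10 = 1244 + 228, so R_B^{BC} = 147.2 kN and R_C = 234.2 − 147.2 = 87.07 kN.
R_B = 64.04 + 147.2 = 211.2 kN.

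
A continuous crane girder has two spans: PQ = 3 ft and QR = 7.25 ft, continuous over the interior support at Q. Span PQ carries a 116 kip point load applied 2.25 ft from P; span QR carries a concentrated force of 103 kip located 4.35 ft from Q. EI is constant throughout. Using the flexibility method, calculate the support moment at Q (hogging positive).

Insert a hinge at Q; M_Q is the redundant, and each span becomes simply supported.
End slopes at the hinge Q, treating each span as simply supported:
  span PQ: point load 116 at a = 2.25: Pab(L + a)/(6LEI) = 57.09/EI
  span QR: point load 103 at a = 4.35: Pab(L + b)/(6LEI) = 303.2/EI
  relative rotation θ_0 = (57.09 + 303.2)/EI = 360.3/EI
A unit hogging moment at Q produces rotation L₁/(3EI) + L₂/(3EI) = 3.417/EI.
Slope continuity at Q: θ_0 = M_Q·3.417/EI, so M_Q = 360.3/3.417 = 105.4 kip·ft (hogging).

M_Q = 105.4 kip·ft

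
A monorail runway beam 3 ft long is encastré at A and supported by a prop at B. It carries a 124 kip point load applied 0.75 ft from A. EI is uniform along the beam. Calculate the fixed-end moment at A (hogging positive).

M_A = 61.03 kip·ft

Take the reaction at B as the redundant and release it; the primary structure is a cantilever fixed at A.
Deflection at B on the released cantilever, summing each load's contribution:
  point load 124 at a = 0.75: Pa²(3L − a)/(6EI) = 95.91/EI
Flexibility coefficient — unit upward force at B: δ_{BB} = L³/(3EI) = 9/EI.
Compatibility at B: δ_0 − R_B·δ_{BB} = 0, so R_B = 95.91/9 = 10.66 kip.
Moment equilibrium about A: M_A = Σ(load moments about A) − R_B·L = 93 − 10.66×3 = 61.03 kip·ft.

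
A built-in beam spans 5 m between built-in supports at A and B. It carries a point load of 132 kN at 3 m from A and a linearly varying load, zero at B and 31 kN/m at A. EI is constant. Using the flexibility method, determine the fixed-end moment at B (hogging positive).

M_B = 120.9 kN·m

Release both end moments; the primary structure is a simply-supported span AB with redundants M_A and M_B.
On the primary (simply-supported) span, the end slopes from the loading are:
  at A: point load 132 at a = 3: Pab(L + b)/(6LEI) = 184.8/EI
  at B: point load 132 at a = 3: Pab(L + a)/(6LEI) = 211.2/EI
  at A: triangular load, peak 31: w₀L³/(45EI) = 86.11/EI
  at B: triangular load, peak 31: 7w₀L³/(360EI) = 75.35/EI
  θ_A0 = 270.9/EI,  θ_B0 = 286.5/EI
Flexibility coefficients: a unit moment at one end gives L/(3EI) there and L/(6EI) at the far end, so f₁₁ = f₂₂ = 1.667/EI and f₁₂ = f₂₁ = 0.8333/EI.
Compatibility — zero rotation at each built-in end:
  1.667 M_A + 0.8333 M_B = 270.9
  0.8333 M_A + 1.667 M_B = 286.5
Solving the pair gives M_A = 102.1 kN·m and M_B = 120.9 kN·m (hogging).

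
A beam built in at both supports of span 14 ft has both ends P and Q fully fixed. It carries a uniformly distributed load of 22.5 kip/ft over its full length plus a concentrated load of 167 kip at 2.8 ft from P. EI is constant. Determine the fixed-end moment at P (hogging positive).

M_P = 666.8 kip·ft

Take the two fixed-end moments M_P, M_Q as redundants; the released structure is the simple span PQ.
End rotations of the released simple span under the applied load (×1/EI):
  at P: UDL 22.5: wL³/(24EI) = 2572/EI
  at Q: UDL 22.5: wL³/(24EI) = 2572/EI
  at P: point load 167 at a = 2.8: Pab(L + b)/(6LEI) = 1571/EI
  at Q: point load 167 at a = 2.8: Pab(L + a)/(6LEI) = 1047/EI
  θ_P0 = 4144/EI,  θ_Q0 = 3620/EI
Flexibility coefficients: a unit moment at one end gives L/(3EI) there and L/(6EI) at the far end, so f₁₁ = f₂₂ = 4.667/EI and f₁₂ = f₂₁ = 2.333/EI.
Compatibility — zero rotation at each built-in end:
  4.667 M_P + 2.333 M_Q = 4144
  2.333 M_P + 4.667 M_Q = 3620
Solving the pair gives M_P = 666.8 kip·ft and M_Q = 442.3 kip·ft (hogging).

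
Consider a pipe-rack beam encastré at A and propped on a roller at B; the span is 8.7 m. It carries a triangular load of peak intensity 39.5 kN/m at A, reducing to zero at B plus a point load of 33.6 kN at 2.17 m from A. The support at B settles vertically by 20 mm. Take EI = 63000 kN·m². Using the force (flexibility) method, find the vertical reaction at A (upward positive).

Release the roller at B. Primary structure: cantilever fixed at A.
Deflection at B on the released cantilever, summing each load's contribution:
  triangular load, peak 39.5 at the fixed end: w₀L⁴/(30EI) = 7543/EI
  point load 33.6 at a = 2.17: Pa²(3L − a)/(6EI) = 631/EI
  δ_0 = 8174/EI
Flexibility coefficient — unit upward force at B: δ_{BB} = L³/(3EI) = 219.5/EI.
With EI = 63000 kN·m²: δ_0 = 0.12975 m and δ_{BB} = 0.003484 m/kN.
Compatibility — the beam at B must follow the support down by 0.02 m: δ_0 − R_B·δ_{BB} = 0.02, so R_B = (0.12975 − 0.02)/0.003484 = 31.5 kN.
Vertical equilibrium: R_A = ΣP − R_B = 205.4 − 31.5 = 173.9 kN.

R_A = 173.9 kN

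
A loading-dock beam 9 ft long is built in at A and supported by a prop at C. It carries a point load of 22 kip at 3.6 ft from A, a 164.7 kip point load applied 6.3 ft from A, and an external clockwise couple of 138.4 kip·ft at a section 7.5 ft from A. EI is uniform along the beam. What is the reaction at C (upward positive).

R_C = 119.8 kip

Take the reaction at C as the redundant and release it; the primary structure is a cantilever fixed at A.
Free-end deflection of the primary structure under the applied loading (downward +):
  point load 22 at a = 3.6: Pa²(3L − a)/(6EI) = 1112/EI
  point load 164.7 at a = 6.3: Pa²(3L − a)/(6EI) = 22552/EI
  clockwise couple 138.4 at a = 7.5: M₀a(2L − a)/(2EI) = 5450/EI
  δ_0 = 29114/EI
Tip deflection under a unit load at C: L³/(3EI) = 243/EI.
Compatibility at C: δ_0 − R_C·δ_{CC} = 0, so R_C = 29114/243 = 119.8 kip.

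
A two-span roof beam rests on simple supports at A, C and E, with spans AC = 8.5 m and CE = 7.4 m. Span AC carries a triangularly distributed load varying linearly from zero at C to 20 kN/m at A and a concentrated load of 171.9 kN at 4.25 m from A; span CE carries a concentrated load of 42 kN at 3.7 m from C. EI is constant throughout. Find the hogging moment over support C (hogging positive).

Release continuity at C by inserting a hinge; the redundant is the internal moment M_C. The primary structure is two simply-supported spans AC and CE.
Rotations at C on the released spans (each span's end-slope, ×1/EI):
  span AC: triangular load, peak 20: 7w₀L³/(360EI) = 238.8/EI
  span AC: point load 171.9 at a = 4.25: Pab(L + a)/(6LEI) = 776.2/EI
  span CE: point load 42 at a = 3.7: Pab(L + b)/(6LEI) = 143.7/EI
  relative rotation θ_0 = (1015 + 143.7)/EI = 1159/EI
A unit hogging moment at C produces rotation L₁/(3EI) + L₂/(3EI) = 5.3/EI.
Slope continuity at C: θ_0 = M_C·5.3/EI, so M_C = 1159/5.3 = 218.6 kN·m (hogging).

M_C = 218.6 kN·m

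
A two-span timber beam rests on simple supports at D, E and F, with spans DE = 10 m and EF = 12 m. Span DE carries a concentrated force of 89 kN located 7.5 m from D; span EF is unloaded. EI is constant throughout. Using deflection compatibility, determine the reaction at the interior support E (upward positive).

R_E = 78.92 kN

Release continuity at E by inserting a hinge; the redundant is the internal moment M_E. The primary structure is two simply-supported spans DE and EF.
End slopes at the hinge E, treating each span as simply supported:
  span DE: point load 89 at a = 7.5: Pab(L + a)/(6LEI) = 486.7/EI
  relative rotation θ_0 = (486.7 + 0)/EI = 486.7/EI
A unit hogging moment at E produces rotation L₁/(3EI) + L₂/(3EI) = 7.333/EI.
Compatibility: M_E·(L₁+L₂)/(3EI) = θ_0, giving M_E = 66.37 kN·m (hogging).
Span DE, ΣM about D with M_E applied at E: R_E^{DE}·10 = 667.5 + 66.37, so R_E^{DE} = 73.39 kN and R_D = 89 − 73.39 = 15.61 kN.
Span EF, ΣM about F: R_E^{EF}·12 = 0 + 66.37, so R_E^{EF} = 5.531 kN and R_F = 0 − 5.531 = -5.531 kN.
R_E = 73.39 + 5.531 = 78.92 kN.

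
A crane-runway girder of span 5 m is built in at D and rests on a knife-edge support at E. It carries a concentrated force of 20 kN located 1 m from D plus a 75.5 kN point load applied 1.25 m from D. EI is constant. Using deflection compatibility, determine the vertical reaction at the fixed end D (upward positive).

Take the reaction at E as the redundant and release it; the primary structure is a cantilever fixed at D.
Free-end deflection of the primary structure under the applied loading (downward +):
  point load 20 at a = 1: Pa²(3L − a)/(6EI) = 46.67/EI
  point load 75.5 at a = 1.25: Pa²(3L − a)/(6EI) = 270.3/EI
  δ_0 = 317/EI
Tip deflection under a unit load at E: L³/(3EI) = 41.67/EI.
The prop prevents deflection at E: R_E = δ_0/δ_{EE} = 317/41.67 = 7.608 kN.
Vertical equilibrium: R_D = ΣP − R_E = 95.5 − 7.608 = 87.89 kN.

R_D = 87.89 kN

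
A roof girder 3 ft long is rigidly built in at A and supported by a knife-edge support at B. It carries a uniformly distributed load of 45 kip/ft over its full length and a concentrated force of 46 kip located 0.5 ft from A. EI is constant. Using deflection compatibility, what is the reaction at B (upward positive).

Remove the prop at B; the released (primary) structure is a cantilever built in at A.
Primary-structure tip deflection at B by superposition:
  UDL 45: wL⁴/(8EI) = 455.6/EI
  point load 46 at a = 0.5: Pa²(3L − a)/(6EI) = 16.29/EI
  δ_0 = 471.9/EI
Tip deflection under a unit load at B: L³/(3EI) = 9/EI.
The prop prevents deflection at B: R_B = δ_0/δ_{BB} = 471.9/9 = 52.44 kip.

R_B = 52.44 kip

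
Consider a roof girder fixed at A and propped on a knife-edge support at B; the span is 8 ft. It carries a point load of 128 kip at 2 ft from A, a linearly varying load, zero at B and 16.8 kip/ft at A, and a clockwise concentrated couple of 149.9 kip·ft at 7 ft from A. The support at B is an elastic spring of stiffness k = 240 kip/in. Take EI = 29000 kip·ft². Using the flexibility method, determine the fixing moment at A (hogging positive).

M_A = 191.5 kip·ft

Choose R_B as the redundant. The primary structure is the cantilever fixed at A.
Downward deflection at the released point B due to the loads:
  point load 128 at a = 2: Pa²(3L − a)/(6EI) = 1877/EI
  triangular load, peak 16.8 at the fixed end: w₀L⁴/(30EI) = 2294/EI
  clockwise couple 149.9 at a = 7: M₀a(2L − a)/(2EI) = 4722/EI
  δ_0 = 8893/EI
Flexibility coefficient — unit upward force at B: δ_{BB} = L³/(3EI) = 170.7/EI.
With EI = 29000 kip·ft²: δ_0 = 0.30665 ft and δ_{BB} = 0.005885 ft/kip.
Compatibility — the spring shortens by R_B/k under the reaction it provides: δ_0 − R_B·δ_{BB} = R_B/k. With 1/k = 1/(240×12) ft/kip = 0.000347 ft/kip, R_B = δ_0 / (δ_{BB} + 1/k) = 0.30665 / (0.005885 + 0.000347) = 49.2 kip.
Moment equilibrium about A: M_A = Σ(load moments about A) − R_B·L = 585.1 − 49.2×8 = 191.5 kip·ft.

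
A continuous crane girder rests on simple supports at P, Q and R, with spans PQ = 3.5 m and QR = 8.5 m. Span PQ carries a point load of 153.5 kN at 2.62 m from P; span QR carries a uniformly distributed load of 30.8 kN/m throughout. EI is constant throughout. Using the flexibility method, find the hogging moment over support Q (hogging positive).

Insert a hinge at Q; M_Q is the redundant, and each span becomes simply supported.
Discontinuity in slope at Q on the released structure — sum the simple-span end rotations:
  span PQ: point load 153.5 at a = 2.62: Pab(L + a)/(6LEI) = 103.1/EI
  span QR: UDL 30.8: wL³/(24EI) = 788.1/EI
  relative rotation θ_0 = (103.1 + 788.1)/EI = 891.3/EI
A unit hogging moment at Q produces rotation L₁/(3EI) + L₂/(3EI) = 4/EI.
Compatibility: M_Q·(L₁+L₂)/(3EI) = θ_0, giving M_Q = 222.8 kN·m (hogging).

M_Q = 222.8 kN·m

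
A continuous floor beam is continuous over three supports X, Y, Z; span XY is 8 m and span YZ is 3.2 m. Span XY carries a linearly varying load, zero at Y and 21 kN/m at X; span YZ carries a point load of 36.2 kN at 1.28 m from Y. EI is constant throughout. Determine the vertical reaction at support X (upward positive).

Release continuity at Y by inserting a hinge; the redundant is the internal moment M_Y. The primary structure is two simply-supported spans XY and YZ.
Discontinuity in slope at Y on the released structure — sum the simple-span end rotations:
  span XY: triangular load, peak 21: 7w₀L³/(360EI) = 209.1/EI
  span YZ: point load 36.2 at a = 1.28: Pab(L + b)/(6LEI) = 23.72/EI
  relative rotation θ_0 = (209.1 + 23.72)/EI = 232.8/EI
A unit hogging moment at Y produces rotation L₁/(3EI) + L₂/(3EI) = 3.733/EI.
Compatibility: M_Y·(L₁+L₂)/(3EI) = θ_0, giving M_Y = 62.35 kN·m (hogging).
Span XY, ΣM about X with M_Y applied at Y: R_Y^{XY}·8 = 224 + 62.35, so R_Y^{XY} = 35.79 kN and R_X = 84 − 35.79 = 48.21 kN.

R_X = 48.21 kN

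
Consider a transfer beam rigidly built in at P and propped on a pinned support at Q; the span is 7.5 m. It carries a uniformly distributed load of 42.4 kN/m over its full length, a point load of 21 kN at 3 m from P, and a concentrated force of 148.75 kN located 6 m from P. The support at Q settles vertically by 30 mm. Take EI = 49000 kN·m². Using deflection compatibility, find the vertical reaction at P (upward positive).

Choose R_Q as the redundant. The primary structure is the cantilever fixed at P.
Primary-structure tip deflection at Q by superposition:
  UDL 42.4: wL⁴/(8EI) = 16770/EI
  point load 21 at a = 3: Pa²(3L − a)/(6EI) = 614.2/EI
  point load 148.75 at a = 6: Pa²(3L − a)/(6EI) = 14726/EI
  δ_0 = 32110/EI
Tip deflection under a unit load at Q: L³/(3EI) = 140.6/EI.
With EI = 49000 kN·m²: δ_0 = 0.65531 m and δ_{QQ} = 0.00287 m/kN.
Compatibility — the beam at Q must follow the support down by 0.03 m: δ_0 − R_Q·δ_{QQ} = 0.03, so R_Q = (0.65531 − 0.03)/0.00287 = 217.9 kN.
Vertical equilibrium: R_P = ΣP − R_Q = 487.8 − 217.9 = 269.9 kN.

R_P = 269.9 kN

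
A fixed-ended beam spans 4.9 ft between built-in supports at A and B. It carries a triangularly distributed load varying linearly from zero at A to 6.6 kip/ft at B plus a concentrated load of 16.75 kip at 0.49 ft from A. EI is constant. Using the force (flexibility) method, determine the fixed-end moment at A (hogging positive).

Release both end moments; the primary structure is a simply-supported span AB with redundants M_A and M_B.
End rotations of the released simple span under the applied load (×1/EI):
  at A: triangular load, peak 6.6: 7w₀L³/(360EI) = 15.1/EI
  at B: triangular load, peak 6.6: w₀L³/(45EI) = 17.26/EI
  at A: point load 16.75 at a = 0.49: Pab(L + b)/(6LEI) = 11.46/EI
  at B: point load 16.75 at a = 0.49: Pab(L + a)/(6LEI) = 6.636/EI
  θ_A0 = 26.56/EI,  θ_B0 = 23.89/EI
Flexibility coefficients: a unit moment at one end gives L/(3EI) there and L/(6EI) at the far end, so f₁₁ = f₂₂ = 1.633/EI and f₁₂ = f₂₁ = 0.8167/EI.
Compatibility — zero rotation at each built-in end:
  1.633 M_A + 0.8167 M_B = 26.56
  0.8167 M_A + 1.633 M_B = 23.89
Solving the pair gives M_A = 11.93 kip·ft and M_B = 8.662 kip·ft (hogging).

M_A = 11.93 kip·ft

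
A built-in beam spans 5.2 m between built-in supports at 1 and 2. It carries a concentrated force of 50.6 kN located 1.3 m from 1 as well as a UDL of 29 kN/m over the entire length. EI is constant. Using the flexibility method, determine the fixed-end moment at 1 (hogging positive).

Take the two fixed-end moments M_1, M_2 as redundants; the released structure is the simple span 12.
Simple-span end rotations at 1 and 2 under the given loads:
  at 1: point load 50.6 at a = 1.3: Pab(L + b)/(6LEI) = 74.82/EI
  at 2: point load 50.6 at a = 1.3: Pab(L + a)/(6LEI) = 53.45/EI
  at 1: UDL 29: wL³/(24EI) = 169.9/EI
  at 2: UDL 29: wL³/(24EI) = 169.9/EI
  θ_10 = 244.7/EI,  θ_20 = 223.3/EI
Flexibility coefficients: a unit moment at one end gives L/(3EI) there and L/(6EI) at the far end, so f₁₁ = f₂₂ = 1.733/EI and f₁₂ = f₂₁ = 0.8667/EI.
Compatibility — zero rotation at each built-in end:
  1.733 M_1 + 0.8667 M_2 = 244.7
  0.8667 M_1 + 1.733 M_2 = 223.3
Solving the pair gives M_1 = 102.3 kN·m and M_2 = 77.68 kN·m (hogging).

M_1 = 102.3 kN·m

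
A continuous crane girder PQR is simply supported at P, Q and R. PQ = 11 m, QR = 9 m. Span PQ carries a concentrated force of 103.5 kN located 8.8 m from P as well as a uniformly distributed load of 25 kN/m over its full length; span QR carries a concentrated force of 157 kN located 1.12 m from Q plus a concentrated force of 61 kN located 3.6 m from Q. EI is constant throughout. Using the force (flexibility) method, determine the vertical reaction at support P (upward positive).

Release continuity at Q by inserting a hinge; the redundant is the internal moment M_Q. The primary structure is two simply-supported spans PQ and QR.
Rotations at Q on the released spans (each span's end-slope, ×1/EI):
  span PQ: point load 103.5 at a = 8.8: Pab(L + a)/(6LEI) = 601.1/EI
  span PQ: UDL 25: wL³/(24EI) = 1386/EI
  span QR: point load 157 at a = 1.12: Pab(L + b)/(6LEI) = 433.1/EI
  span QR: point load 61 at a = 3.6: Pab(L + b)/(6LEI) = 316.2/EI
  relative rotation θ_0 = (1988 + 749.4)/EI = 2737/EI
A unit hogging moment at Q produces rotation L₁/(3EI) + L₂/(3EI) = 6.667/EI.
Compatibility: M_Q·(L₁+L₂)/(3EI) = θ_0, giving M_Q = 410.5 kN·m (hogging).
Span PQ, ΣM about P with M_Q applied at Q: R_Q^{PQ}·11 = 2423 + 410.5, so R_Q^{PQ} = 257.6 kN and R_P = 378.5 − 257.6 = 120.9 kN.

R_P = 120.9 kN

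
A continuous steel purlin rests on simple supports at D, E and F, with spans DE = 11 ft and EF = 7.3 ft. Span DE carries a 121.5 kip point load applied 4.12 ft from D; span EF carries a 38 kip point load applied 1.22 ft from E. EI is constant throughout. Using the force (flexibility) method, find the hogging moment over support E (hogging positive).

Insert a hinge at E; M_E is the redundant, and each span becomes simply supported.
Rotations at E on the released spans (each span's end-slope, ×1/EI):
  span DE: point load 121.5 at a = 4.12: Pab(L + a)/(6LEI) = 789/EI
  span EF: point load 38 at a = 1.22: Pab(L + b)/(6LEI) = 86.11/EI
  relative rotation θ_0 = (789 + 86.11)/EI = 875.1/EI
A unit hogging moment at E produces rotation L₁/(3EI) + L₂/(3EI) = 6.1/EI.
Compatibility: M_E·(L₁+L₂)/(3EI) = θ_0, giving M_E = 143.5 kip·ft (hogging).

M_E = 143.5 kip·ft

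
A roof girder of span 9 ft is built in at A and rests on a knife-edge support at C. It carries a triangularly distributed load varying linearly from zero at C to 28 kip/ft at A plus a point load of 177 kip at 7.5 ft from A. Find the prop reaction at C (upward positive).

R_C = 158.4 kip

Take the reaction at C as the redundant and release it; the primary structure is a cantilever fixed at A.
Downward deflection at the released point C due to the loads:
  triangular load, peak 28 at the fixed end: w₀L⁴/(30EI) = 6124/EI
  point load 177 at a = 7.5: Pa²(3L − a)/(6EI) = 32358/EI
  δ_0 = 38481/EI
Tip deflection under a unit load at C: L³/(3EI) = 243/EI.
Compatibility at C: δ_0 − R_C·δ_{CC} = 0, so R_C = 38481/243 = 158.4 kip.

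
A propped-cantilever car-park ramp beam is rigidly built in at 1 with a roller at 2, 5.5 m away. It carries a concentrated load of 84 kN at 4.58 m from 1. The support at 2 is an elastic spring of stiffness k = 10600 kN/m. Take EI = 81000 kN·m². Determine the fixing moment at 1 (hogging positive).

M_1 = 79.6 kN·m

Remove the prop at 2; the released (primary) structure is a cantilever built in at 1.
Downward deflection at the released point 2 due to the loads:
  point load 84 at a = 4.58: Pa²(3L − a)/(6EI) = 3501/EI
Tip deflection under a unit load at 2: L³/(3EI) = 55.46/EI.
With EI = 81000 kN·m²: δ_0 = 0.043217 m and δ_{22} = 0.000685 m/kN.
Compatibility — the spring shortens by R_2/k under the reaction it provides: δ_0 − R_2·δ_{22} = R_2/k. With 1/k = 0.000094 m/kN, R_2 = δ_0 / (δ_{22} + 1/k) = 0.043217 / (0.000685 + 0.000094) = 55.48 kN.
Moment equilibrium about 1: M_1 = Σ(load moments about 1) − R_2·L = 384.7 − 55.48×5.5 = 79.6 kN·m.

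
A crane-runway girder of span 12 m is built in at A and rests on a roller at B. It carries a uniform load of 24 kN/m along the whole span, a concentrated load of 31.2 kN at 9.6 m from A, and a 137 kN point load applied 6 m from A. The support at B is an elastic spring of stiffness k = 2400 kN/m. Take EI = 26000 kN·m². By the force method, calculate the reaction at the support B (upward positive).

Take the reaction at B as the redundant and release it; the primary structure is a cantilever fixed at A.
Deflection at B on the released cantilever, summing each load's contribution:
  UDL 24: wL⁴/(8EI) = 62208/EI
  point load 31.2 at a = 9.6: Pa²(3L − a)/(6EI) = 12652/EI
  point load 137 at a = 6: Pa²(3L − a)/(6EI) = 24660/EI
  δ_0 = 99520/EI
Flexibility coefficient — unit upward force at B: δ_{BB} = L³/(3EI) = 576/EI.
With EI = 26000 kN·m²: δ_0 = 3.8277 m and δ_{BB} = 0.022154 m/kN.
Compatibility — the spring shortens by R_B/k under the reaction it provides: δ_0 − R_B·δ_{BB} = R_B/k. With 1/k = 0.000417 m/kN, R_B = δ_0 / (δ_{BB} + 1/k) = 3.8277 / (0.022154 + 0.000417) = 169.6 kN.

R_B = 169.6 kN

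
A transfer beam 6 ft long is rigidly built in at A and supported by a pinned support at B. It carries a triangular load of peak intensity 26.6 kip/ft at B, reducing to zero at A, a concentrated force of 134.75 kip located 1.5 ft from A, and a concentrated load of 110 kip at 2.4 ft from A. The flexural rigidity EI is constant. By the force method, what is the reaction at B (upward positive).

Release the roller at B. Primary structure: cantilever fixed at A.
Downward deflection at the released point B due to the loads:
  triangular load, peak 26.6 at the free end: 11w₀L⁴/(120EI) = 3160/EI
  point load 134.75 at a = 1.5: Pa²(3L − a)/(6EI) = 833.8/EI
  point load 110 at a = 2.4: Pa²(3L − a)/(6EI) = 1647/EI
  δ_0 = 5641/EI
Tip deflection under a unit load at B: L³/(3EI) = 72/EI.
The prop prevents deflection at B: R_B = δ_0/δ_{BB} = 5641/72 = 78.35 kip.

R_B = 78.35 kip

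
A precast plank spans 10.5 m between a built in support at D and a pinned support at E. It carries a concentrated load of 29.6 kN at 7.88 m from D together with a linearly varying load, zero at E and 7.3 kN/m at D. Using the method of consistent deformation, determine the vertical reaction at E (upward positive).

R_E = 26.42 kN

Take the reaction at E as the redundant and release it; the primary structure is a cantilever fixed at D.
Downward deflection at the released point E due to the loads:
  point load 29.6 at a = 7.88: Pa²(3L − a)/(6EI) = 7236/EI
  triangular load, peak 7.3 at the fixed end: w₀L⁴/(30EI) = 2958/EI
  δ_0 = 10193/EI
Tip deflection under a unit load at E: L³/(3EI) = 385.9/EI.
The prop prevents deflection at E: R_E = δ_0/δ_{EE} = 10193/385.9 = 26.42 kN.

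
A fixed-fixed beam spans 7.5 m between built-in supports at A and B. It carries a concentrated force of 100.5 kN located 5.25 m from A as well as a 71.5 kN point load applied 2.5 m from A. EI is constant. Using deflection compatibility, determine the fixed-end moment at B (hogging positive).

Release both end moments; the primary structure is a simply-supported span AB with redundants M_A and M_B.
End rotations of the released simple span under the applied load (×1/EI):
  at A: point load 100.5 at a = 5.25: Pab(L + b)/(6LEI) = 257.2/EI
  at B: point load 100.5 at a = 5.25: Pab(L + a)/(6LEI) = 336.4/EI
  at A: point load 71.5 at a = 2.5: Pab(L + b)/(6LEI) = 248.3/EI
  at B: point load 71.5 at a = 2.5: Pab(L + a)/(6LEI) = 198.6/EI
  θ_A0 = 505.5/EI,  θ_B0 = 535/EI
Flexibility coefficients: a unit moment at one end gives L/(3EI) there and L/(6EI) at the far end, so f₁₁ = f₂₂ = 2.5/EI and f₁₂ = f₂₁ = 1.25/EI.
Compatibility — zero rotation at each built-in end:
  2.5 M_A + 1.25 M_B = 505.5
  1.25 M_A + 2.5 M_B = 535
Solving the pair gives M_A = 126.9 kN·m and M_B = 150.5 kN·m (hogging).

M_B = 150.5 kN·m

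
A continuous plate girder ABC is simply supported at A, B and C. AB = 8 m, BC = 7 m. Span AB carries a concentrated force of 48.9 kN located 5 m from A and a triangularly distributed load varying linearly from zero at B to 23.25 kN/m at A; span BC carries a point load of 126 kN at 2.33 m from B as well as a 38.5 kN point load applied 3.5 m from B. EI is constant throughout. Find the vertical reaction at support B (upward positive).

R_B = 214.6 kN

Release continuity at B by inserting a hinge; the redundant is the internal moment M_B. The primary structure is two simply-supported spans AB and BC.
Rotations at B on the released spans (each span's end-slope, ×1/EI):
  span AB: point load 48.9 at a = 5: Pab(L + a)/(6LEI) = 198.7/EI
  span AB: triangular load, peak 23.25: 7w₀L³/(360EI) = 231.5/EI
  span BC: point load 126 at a = 2.33: Pab(L + b)/(6LEI) = 380.9/EI
  span BC: point load 38.5 at a = 3.5: Pab(L + b)/(6LEI) = 117.9/EI
  relative rotation θ_0 = (430.1 + 498.9)/EI = 929/EI
A unit hogging moment at B produces rotation L₁/(3EI) + L₂/(3EI) = 5/EI.
Slope continuity at B: θ_0 = M_B·5/EI, so M_B = 929/5 = 185.8 kN·m (hogging).
Span AB, ΣM about A with M_B applied at B: R_B^{AB}·8 = 492.5 + 185.8, so R_B^{AB} = 84.79 kN and R_A = 141.9 − 84.79 = 57.11 kN.
Span BC, ΣM about C: R_B^{BC}·7 = 723.2 + 185.8, so R_B^{BC} = 129.9 kN and R_C = 164.5 − 129.9 = 34.65 kN.
R_B = 84.79 + 129.9 = 214.6 kN.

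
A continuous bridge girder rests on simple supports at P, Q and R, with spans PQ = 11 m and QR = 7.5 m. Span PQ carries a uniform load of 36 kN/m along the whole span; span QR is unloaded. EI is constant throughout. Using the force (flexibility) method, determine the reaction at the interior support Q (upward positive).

R_Q = 270.6 kN

Take M_Q as the redundant. Released structure: two simple spans PQ and QR with a hinge at Q.
Discontinuity in slope at Q on the released structure — sum the simple-span end rotations:
  span PQ: UDL 36: wL³/(24EI) = 1996/EI
  relative rotation θ_0 = (1996 + 0)/EI = 1996/EI
A unit hogging moment at Q produces rotation L₁/(3EI) + L₂/(3EI) = 6.167/EI.
Compatibility: M_Q·(L₁+L₂)/(3EI) = θ_0, giving M_Q = 323.8 kN·m (hogging).
Span PQ, ΣM about P with M_Q applied at Q: R_Q^{PQ}·11 = 2178 + 323.8, so R_Q^{PQ} = 227.4 kN and R_P = 396 − 227.4 = 168.6 kN.
Span QR, ΣM about R: R_Q^{QR}·7.5 = 0 + 323.8, so R_Q^{QR} = 43.17 kN and R_R = 0 − 43.17 = -43.17 kN.
R_Q = 227.4 + 43.17 = 270.6 kN.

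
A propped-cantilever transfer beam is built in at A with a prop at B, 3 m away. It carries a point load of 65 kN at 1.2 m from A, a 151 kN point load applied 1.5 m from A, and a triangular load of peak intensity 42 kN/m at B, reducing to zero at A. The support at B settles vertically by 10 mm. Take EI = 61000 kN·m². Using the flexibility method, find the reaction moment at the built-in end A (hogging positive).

Take the reaction at B as the redundant and release it; the primary structure is a cantilever fixed at A.
Deflection at B on the released cantilever, summing each load's contribution:
  point load 65 at a = 1.2: Pa²(3L − a)/(6EI) = 121.7/EI
  point load 151 at a = 1.5: Pa²(3L − a)/(6EI) = 424.7/EI
  triangular load, peak 42 at the free end: 11w₀L⁴/(120EI) = 311.9/EI
  δ_0 = 858.2/EI
Flexibility coefficient — unit upward force at B: δ_{BB} = L³/(3EI) = 9/EI.
With EI = 61000 kN·m²: δ_0 = 0.014069 m and δ_{BB} = 0.000148 m/kN.
Compatibility — the beam at B must follow the support down by 0.01 m: δ_0 − R_B·δ_{BB} = 0.01, so R_B = (0.014069 − 0.01)/0.000148 = 27.58 kN.
Moment equilibrium about A: M_A = Σ(load moments about A) − R_B·L = 430.5 − 27.58×3 = 347.8 kN·m.

M_A = 347.8 kN·m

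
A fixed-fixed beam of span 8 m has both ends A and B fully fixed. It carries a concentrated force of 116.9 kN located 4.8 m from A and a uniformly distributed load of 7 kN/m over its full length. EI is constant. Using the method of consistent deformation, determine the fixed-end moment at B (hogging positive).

M_B = 172 kN·m

Take the two fixed-end moments M_A, M_B as redundants; the released structure is the simple span AB.
On the primary (simply-supported) span, the end slopes from the loading are:
  at A: point load 116.9 at a = 4.8: Pab(L + b)/(6LEI) = 419/EI
  at B: point load 116.9 at a = 4.8: Pab(L + a)/(6LEI) = 478.8/EI
  at A: UDL 7: wL³/(24EI) = 149.3/EI
  at B: UDL 7: wL³/(24EI) = 149.3/EI
  θ_A0 = 568.3/EI,  θ_B0 = 628.2/EI
Flexibility coefficients: a unit moment at one end gives L/(3EI) there and L/(6EI) at the far end, so f₁₁ = f₂₂ = 2.667/EI and f₁₂ = f₂₁ = 1.333/EI.
Compatibility — zero rotation at each built-in end:
  2.667 M_A + 1.333 M_B = 568.3
  1.333 M_A + 2.667 M_B = 628.2
Solving the pair gives M_A = 127.1 kN·m and M_B = 172 kN·m (hogging).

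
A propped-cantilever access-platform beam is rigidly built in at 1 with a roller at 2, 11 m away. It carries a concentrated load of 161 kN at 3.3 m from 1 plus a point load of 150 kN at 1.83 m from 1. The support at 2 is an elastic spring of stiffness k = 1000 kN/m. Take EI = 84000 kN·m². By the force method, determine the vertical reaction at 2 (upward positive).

Remove the prop at 2; the released (primary) structure is a cantilever built in at 1.
Primary-structure tip deflection at 2 by superposition:
  point load 161 at a = 3.3: Pa²(3L − a)/(6EI) = 8679/EI
  point load 150 at a = 1.83: Pa²(3L − a)/(6EI) = 2610/EI
  δ_0 = 11288/EI
Tip deflection under a unit load at 2: L³/(3EI) = 443.7/EI.
With EI = 84000 kN·m²: δ_0 = 0.13439 m and δ_{22} = 0.005282 m/kN.
Compatibility — the spring shortens by R_2/k under the reaction it provides: δ_0 − R_2·δ_{22} = R_2/k. With 1/k = 0.001 m/kN, R_2 = δ_0 / (δ_{22} + 1/k) = 0.13439 / (0.005282 + 0.001) = 21.39 kN.

R_2 = 21.39 kN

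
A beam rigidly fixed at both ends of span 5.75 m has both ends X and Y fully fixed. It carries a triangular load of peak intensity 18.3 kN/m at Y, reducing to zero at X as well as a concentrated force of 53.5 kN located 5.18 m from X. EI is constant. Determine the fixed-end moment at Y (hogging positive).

Take the two fixed-end moments M_X, M_Y as redundants; the released structure is the simple span XY.
Simple-span end rotations at X and Y under the given loads:
  at X: triangular load, peak 18.3: 7w₀L³/(360EI) = 67.65/EI
  at Y: triangular load, peak 18.3: w₀L³/(45EI) = 77.31/EI
  at X: point load 53.5 at a = 5.18: Pab(L + b)/(6LEI) = 28.94/EI
  at Y: point load 53.5 at a = 5.18: Pab(L + a)/(6LEI) = 50.04/EI
  θ_X0 = 96.58/EI,  θ_Y0 = 127.4/EI
Flexibility coefficients: a unit moment at one end gives L/(3EI) there and L/(6EI) at the far end, so f₁₁ = f₂₂ = 1.917/EI and f₁₂ = f₂₁ = 0.9583/EI.
Compatibility — zero rotation at each built-in end:
  1.917 M_X + 0.9583 M_Y = 96.58
  0.9583 M_X + 1.917 M_Y = 127.4
Solving the pair gives M_X = 22.89 kN·m and M_Y = 55 kN·m (hogging).

M_Y = 55 kN·m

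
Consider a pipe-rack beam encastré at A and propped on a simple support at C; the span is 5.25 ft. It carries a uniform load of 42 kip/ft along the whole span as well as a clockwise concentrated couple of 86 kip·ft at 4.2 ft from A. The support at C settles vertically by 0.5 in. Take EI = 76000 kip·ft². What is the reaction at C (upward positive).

R_C = 40.62 kip

Release the roller at C. Primary structure: cantilever fixed at A.
Downward deflection at the released point C due to the loads:
  UDL 42: wL⁴/(8EI) = 3988/EI
  clockwise couple 86 at a = 4.2: M₀a(2L − a)/(2EI) = 1138/EI
  δ_0 = 5126/EI
Flexibility coefficient — unit upward force at C: δ_{CC} = L³/(3EI) = 48.23/EI.
With EI = 76000 kip·ft²: δ_0 = 0.067449 ft and δ_{CC} = 0.000635 ft/kip.
Compatibility — the beam at C must follow the support down by 0.04167 ft: δ_0 − R_C·δ_{CC} = 0.04167, so R_C = (0.067449 − 0.04167)/0.000635 = 40.62 kip.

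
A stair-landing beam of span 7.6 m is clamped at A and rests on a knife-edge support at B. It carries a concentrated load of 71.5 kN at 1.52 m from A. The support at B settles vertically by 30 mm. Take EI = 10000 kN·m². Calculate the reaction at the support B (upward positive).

R_B = 1.954 kN

Remove the prop at B; the released (primary) structure is a cantilever built in at A.
Downward deflection at the released point B due to the loads:
  point load 71.5 at a = 1.52: Pa²(3L − a)/(6EI) = 585.9/EI
Flexibility coefficient — unit upward force at B: δ_{BB} = L³/(3EI) = 146.3/EI.
With EI = 10000 kN·m²: δ_0 = 0.058589 m and δ_{BB} = 0.014633 m/kN.
Compatibility — the beam at B must follow the support down by 0.03 m: δ_0 − R_B·δ_{BB} = 0.03, so R_B = (0.058589 − 0.03)/0.014633 = 1.954 kN.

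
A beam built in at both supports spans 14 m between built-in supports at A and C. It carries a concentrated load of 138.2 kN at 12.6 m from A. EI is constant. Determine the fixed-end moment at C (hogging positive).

M_C = 156.7 kN·m

Release both end moments; the primary structure is a simply-supported span AC with redundants M_A and M_C.
On the primary (simply-supported) span, the end slopes from the loading are:
  at A: point load 138.2 at a = 12.6: Pab(L + b)/(6LEI) = 446.9/EI
  at C: point load 138.2 at a = 12.6: Pab(L + a)/(6LEI) = 772/EI
  θ_A0 = 446.9/EI,  θ_C0 = 772/EI
Flexibility coefficients: a unit moment at one end gives L/(3EI) there and L/(6EI) at the far end, so f₁₁ = f₂₂ = 4.667/EI and f₁₂ = f₂₁ = 2.333/EI.
Compatibility — zero rotation at each built-in end:
  4.667 M_A + 2.333 M_C = 446.9
  2.333 M_A + 4.667 M_C = 772
Solving the pair gives M_A = 17.41 kN·m and M_C = 156.7 kN·m (hogging).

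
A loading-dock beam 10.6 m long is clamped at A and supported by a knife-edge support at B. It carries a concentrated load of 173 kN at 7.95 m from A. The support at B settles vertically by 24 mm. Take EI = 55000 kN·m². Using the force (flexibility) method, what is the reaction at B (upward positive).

R_B = 106.2 kN

Release the roller at B. Primary structure: cantilever fixed at A.
Deflection at B on the released cantilever, summing each load's contribution:
  point load 173 at a = 7.95: Pa²(3L − a)/(6EI) = 43463/EI
Tip deflection under a unit load at B: L³/(3EI) = 397/EI.
With EI = 55000 kN·m²: δ_0 = 0.79023 m and δ_{BB} = 0.007218 m/kN.
Compatibility — the beam at B must follow the support down by 0.024 m: δ_0 − R_B·δ_{BB} = 0.024, so R_B = (0.79023 − 0.024)/0.007218 = 106.2 kN.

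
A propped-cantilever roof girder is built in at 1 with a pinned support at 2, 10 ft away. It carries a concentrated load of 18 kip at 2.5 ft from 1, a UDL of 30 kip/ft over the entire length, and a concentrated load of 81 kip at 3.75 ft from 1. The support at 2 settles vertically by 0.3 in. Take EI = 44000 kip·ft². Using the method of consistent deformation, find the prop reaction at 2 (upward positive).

Take the reaction at 2 as the redundant and release it; the primary structure is a cantilever fixed at 1.
Primary-structure tip deflection at 2 by superposition:
  point load 18 at a = 2.5: Pa²(3L − a)/(6EI) = 515.6/EI
  UDL 30: wL⁴/(8EI) = 37500/EI
  point load 81 at a = 3.75: Pa²(3L − a)/(6EI) = 4983/EI
  δ_0 = 42999/EI
Flexibility coefficient — unit upward force at 2: δ_{22} = L³/(3EI) = 333.3/EI.
With EI = 44000 kip·ft²: δ_0 = 0.97725 ft and δ_{22} = 0.007576 ft/kip.
Compatibility — the beam at 2 must follow the support down by 0.025 ft: δ_0 − R_2·δ_{22} = 0.025, so R_2 = (0.97725 − 0.025)/0.007576 = 125.7 kip.

R_2 = 125.7 kip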